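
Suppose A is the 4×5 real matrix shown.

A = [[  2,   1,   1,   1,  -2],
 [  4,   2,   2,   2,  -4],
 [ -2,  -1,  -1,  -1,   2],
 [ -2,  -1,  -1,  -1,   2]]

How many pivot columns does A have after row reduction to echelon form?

1

Row reduce to echelon form.
R2 ← R2 − (2)·R1: [0, 0, 0, 0, 0]
R3 ← R3 + R1: [0, 0, 0, 0, 0]
R4 ← R4 + R1: [0, 0, 0, 0, 0]
Echelon form has 1 nonzero row, so rank(A) = 1.
Each nonzero row contributes one pivot column: 1 pivot columns.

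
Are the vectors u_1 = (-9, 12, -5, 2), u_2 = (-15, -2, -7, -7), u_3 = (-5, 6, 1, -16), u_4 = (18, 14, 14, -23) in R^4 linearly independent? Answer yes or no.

Form the matrix with these vectors as rows and row reduce.
R2 ← R2 − (5/3)·R1: [0, -22, 4/3, -31/3]
R3 ← R3 − (5/9)·R1: [0, -2/3, 34/9, -154/9]
R4 ← R4 + (2)·R1: [0, 38, 4, -19]
R3 ← R3 − (1/33)·R2: [0, 0, 370/99, -1663/99]
R4 ← R4 + (19/11)·R2: [0, 0, 208/33, -1216/33]
R4 ← R4 − (312/185)·R3: [0, 0, 0, -1576/185]
4 nonzero rows, so the 4 vectors span a space of dimension 4.
Since 4 = 4, the vectors are linearly independent.

yes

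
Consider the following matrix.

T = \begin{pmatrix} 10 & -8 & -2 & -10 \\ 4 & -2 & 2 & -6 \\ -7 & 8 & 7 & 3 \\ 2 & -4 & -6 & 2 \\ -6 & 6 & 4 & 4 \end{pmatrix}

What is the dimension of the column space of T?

2

Row reduce to echelon form.
R2 ← R2 − (2/5)·R1: [0, 6/5, 14/5, -2]
R3 ← R3 + (7/10)·R1: [0, 12/5, 28/5, -4]
R4 ← R4 − (1/5)·R1: [0, -12/5, -28/5, 4]
R5 ← R5 + (3/5)·R1: [0, 6/5, 14/5, -2]
R3 ← R3 − (2)·R2: [0, 0, 0, 0]
R4 ← R4 + (2)·R2: [0, 0, 0, 0]
R5 ← R5 − R2: [0, 0, 0, 0]
Echelon form has 2 nonzero rows, so rank(T) = 2.
The column space has dimension equal to the rank: 2.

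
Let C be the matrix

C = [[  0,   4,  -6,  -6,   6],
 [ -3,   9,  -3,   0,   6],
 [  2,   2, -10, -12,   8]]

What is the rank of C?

2

Row reduce to echelon form.
Swap R1 ↔ R2
R3 ← R3 + (2/3)·R1: [0, 8, -12, -12, 12]
R3 ← R3 − (2)·R2: [0, 0, 0, 0, 0]
Echelon form has 2 nonzero rows, so rank(C) = 2.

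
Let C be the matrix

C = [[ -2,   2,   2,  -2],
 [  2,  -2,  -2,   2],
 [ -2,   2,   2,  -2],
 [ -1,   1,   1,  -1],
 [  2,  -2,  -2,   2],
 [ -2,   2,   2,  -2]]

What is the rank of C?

1

Row reduce to echelon form.
R2 ← R2 + R1: [0, 0, 0, 0]
R3 ← R3 − R1: [0, 0, 0, 0]
R4 ← R4 − (1/2)·R1: [0, 0, 0, 0]
R5 ← R5 + R1: [0, 0, 0, 0]
R6 ← R6 − R1: [0, 0, 0, 0]
Echelon form has 1 nonzero row, so rank(C) = 1.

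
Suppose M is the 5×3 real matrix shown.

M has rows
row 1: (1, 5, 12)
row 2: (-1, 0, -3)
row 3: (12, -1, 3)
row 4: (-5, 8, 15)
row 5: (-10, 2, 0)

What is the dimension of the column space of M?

Row reduce to echelon form.
R2 ← R2 + R1: [0, 5, 9]
R3 ← R3 − (12)·R1: [0, -61, -141]
R4 ← R4 + (5)·R1: [0, 33, 75]
R5 ← R5 + (10)·R1: [0, 52, 120]
R3 ← R3 + (61/5)·R2: [0, 0, -156/5]
R4 ← R4 − (33/5)·R2: [0, 0, 78/5]
R5 ← R5 − (52/5)·R2: [0, 0, 132/5]
R4 ← R4 + (1/2)·R3: [0, 0, 0]
R5 ← R5 + (11/13)·R3: [0, 0, 0]
Echelon form has 3 nonzero rows, so rank(M) = 3.
The column space has dimension equal to the rank: 3.

3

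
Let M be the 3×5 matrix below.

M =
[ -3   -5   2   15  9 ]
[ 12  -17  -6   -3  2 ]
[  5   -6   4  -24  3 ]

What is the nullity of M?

2

Row reduce to echelon form.
R2 ← R2 + (4)·R1: [0, -37, 2, 57, 38]
R3 ← R3 + (5/3)·R1: [0, -43/3, 22/3, 1, 18]
R3 ← R3 − (43/111)·R2: [0, 0, 728/111, -780/37, 364/111]
3 nonzero rows, so rank(M) = 3.
M has 5 columns; by rank–nullity, nullity = 5 − 3 = 2.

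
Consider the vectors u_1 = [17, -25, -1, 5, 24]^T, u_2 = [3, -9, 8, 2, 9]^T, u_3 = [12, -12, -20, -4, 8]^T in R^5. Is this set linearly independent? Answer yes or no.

yes

Form the matrix with these vectors as rows and row reduce.
R2 ← R2 − (3/17)·R1: [0, -78/17, 139/17, 19/17, 81/17]
R3 ← R3 − (12/17)·R1: [0, 96/17, -328/17, -128/17, -152/17]
R3 ← R3 + (16/13)·R2: [0, 0, -120/13, -80/13, -40/13]
3 nonzero rows, so the 3 vectors span a space of dimension 3.
Since 3 = 3, the vectors are linearly independent.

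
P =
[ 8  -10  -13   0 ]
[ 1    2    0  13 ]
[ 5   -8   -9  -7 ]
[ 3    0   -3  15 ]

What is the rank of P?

2

Row reduce to echelon form.
R2 ← R2 − (1/8)·R1: [0, 13/4, 13/8, 13]
R3 ← R3 − (5/8)·R1: [0, -7/4, -7/8, -7]
R4 ← R4 − (3/8)·R1: [0, 15/4, 15/8, 15]
R3 ← R3 + (7/13)·R2: [0, 0, 0, 0]
R4 ← R4 − (15/13)·R2: [0, 0, 0, 0]
Echelon form has 2 nonzero rows, so rank(P) = 2.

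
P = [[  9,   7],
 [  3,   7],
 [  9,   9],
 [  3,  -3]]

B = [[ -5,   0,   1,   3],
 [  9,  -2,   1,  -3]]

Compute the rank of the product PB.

First compute PB:
[[ 18, -14,  16,   6],
 [ 48, -14,  10, -12],
 [ 36, -18,  18,   0],
 [-42,   6,   0,  18]]
Now row reduce the product.
R2 ← R2 − (8/3)·R1: [0, 70/3, -98/3, -28]
R3 ← R3 − (2)·R1: [0, 10, -14, -12]
R4 ← R4 + (7/3)·R1: [0, -80/3, 112/3, 32]
R3 ← R3 − (3/7)·R2: [0, 0, 0, 0]
R4 ← R4 + (8/7)·R2: [0, 0, 0, 0]
2 nonzero rows, so rank(PB) = 2.

2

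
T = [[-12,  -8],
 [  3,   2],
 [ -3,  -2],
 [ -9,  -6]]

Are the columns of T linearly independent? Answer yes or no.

Row reduce T to echelon form.
R2 ← R2 + (1/4)·R1: [0, 0]
R3 ← R3 − (1/4)·R1: [0, 0]
R4 ← R4 − (3/4)·R1: [0, 0]
1 pivot among 2 columns.
Only 1 < 2 pivot columns, so the columns are linearly dependent.

no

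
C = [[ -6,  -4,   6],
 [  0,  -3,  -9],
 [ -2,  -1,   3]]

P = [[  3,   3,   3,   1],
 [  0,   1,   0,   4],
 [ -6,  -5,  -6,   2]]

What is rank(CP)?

2

First compute CP:
[[-54, -52, -54, -10],
 [ 54,  42,  54, -30],
 [-24, -22, -24,   0]]
Now row reduce the product.
R2 ← R2 + R1: [0, -10, 0, -40]
R3 ← R3 − (4/9)·R1: [0, 10/9, 0, 40/9]
R3 ← R3 + (1/9)·R2: [0, 0, 0, 0]
2 nonzero rows, so rank(CP) = 2.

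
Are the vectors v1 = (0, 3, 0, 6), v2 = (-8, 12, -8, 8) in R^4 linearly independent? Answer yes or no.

Form the matrix with these vectors as rows and row reduce.
Swap R1 ↔ R2
2 nonzero rows, so the 2 vectors span a space of dimension 2.
Since 2 = 2, the vectors are linearly independent.

yes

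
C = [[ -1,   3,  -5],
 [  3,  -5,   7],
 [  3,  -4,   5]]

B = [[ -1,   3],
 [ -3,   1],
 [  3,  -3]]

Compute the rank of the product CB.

2

First compute CB:
[[-23,  15],
 [ 33, -17],
 [ 24, -10]]
Now row reduce the product.
R2 ← R2 + (33/23)·R1: [0, 104/23]
R3 ← R3 + (24/23)·R1: [0, 130/23]
R3 ← R3 − (5/4)·R2: [0, 0]
2 nonzero rows, so rank(CB) = 2.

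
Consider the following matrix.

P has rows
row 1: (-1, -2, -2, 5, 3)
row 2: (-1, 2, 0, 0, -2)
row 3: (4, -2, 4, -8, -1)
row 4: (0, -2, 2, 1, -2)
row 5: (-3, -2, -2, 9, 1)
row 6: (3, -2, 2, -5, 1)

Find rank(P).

Row reduce to echelon form.
R2 ← R2 − R1: [0, 4, 2, -5, -5]
R3 ← R3 + (4)·R1: [0, -10, -4, 12, 11]
R5 ← R5 − (3)·R1: [0, 4, 4, -6, -8]
R6 ← R6 + (3)·R1: [0, -8, -4, 10, 10]
R3 ← R3 + (5/2)·R2: [0, 0, 1, -1/2, -3/2]
R4 ← R4 + (1/2)·R2: [0, 0, 3, -3/2, -9/2]
R5 ← R5 − R2: [0, 0, 2, -1, -3]
R6 ← R6 + (2)·R2: [0, 0, 0, 0, 0]
R4 ← R4 − (3)·R3: [0, 0, 0, 0, 0]
R5 ← R5 − (2)·R3: [0, 0, 0, 0, 0]
Echelon form has 3 nonzero rows, so rank(P) = 3.

3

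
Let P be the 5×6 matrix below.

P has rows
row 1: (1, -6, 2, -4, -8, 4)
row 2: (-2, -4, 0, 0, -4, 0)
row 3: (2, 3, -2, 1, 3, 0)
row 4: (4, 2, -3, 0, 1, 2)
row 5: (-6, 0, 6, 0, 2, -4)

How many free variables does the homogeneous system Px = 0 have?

3

Row reduce to echelon form.
R2 ← R2 + (2)·R1: [0, -16, 4, -8, -20, 8]
R3 ← R3 − (2)·R1: [0, 15, -6, 9, 19, -8]
R4 ← R4 − (4)·R1: [0, 26, -11, 16, 33, -14]
R5 ← R5 + (6)·R1: [0, -36, 18, -24, -46, 20]
R3 ← R3 + (15/16)·R2: [0, 0, -9/4, 3/2, 1/4, -1/2]
R4 ← R4 + (13/8)·R2: [0, 0, -9/2, 3, 1/2, -1]
R5 ← R5 − (9/4)·R2: [0, 0, 9, -6, -1, 2]
R4 ← R4 − (2)·R3: [0, 0, 0, 0, 0, 0]
R5 ← R5 + (4)·R3: [0, 0, 0, 0, 0, 0]
3 nonzero rows, so rank(P) = 3.
P has 6 columns; by rank–nullity, nullity = 6 − 3 = 3.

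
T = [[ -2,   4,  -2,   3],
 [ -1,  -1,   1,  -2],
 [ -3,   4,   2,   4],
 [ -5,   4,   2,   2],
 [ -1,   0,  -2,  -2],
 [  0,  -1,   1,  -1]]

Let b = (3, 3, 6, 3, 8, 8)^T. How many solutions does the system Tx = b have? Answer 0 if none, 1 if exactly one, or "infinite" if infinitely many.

0

Row reduce the augmented matrix [T | b].
R2 ← R2 − (1/2)·R1: [0, -3, 2, -7/2, 3/2]
R3 ← R3 − (3/2)·R1: [0, -2, 5, -1/2, 3/2]
R4 ← R4 − (5/2)·R1: [0, -6, 7, -11/2, -9/2]
R5 ← R5 − (1/2)·R1: [0, -2, -1, -7/2, 13/2]
R3 ← R3 − (2/3)·R2: [0, 0, 11/3, 11/6, 1/2]
R4 ← R4 − (2)·R2: [0, 0, 3, 3/2, -15/2]
R5 ← R5 − (2/3)·R2: [0, 0, -7/3, -7/6, 11/2]
R6 ← R6 − (1/3)·R2: [0, 0, 1/3, 1/6, 15/2]
R4 ← R4 − (9/11)·R3: [0, 0, 0, 0, -87/11]
R5 ← R5 + (7/11)·R3: [0, 0, 0, 0, 64/11]
R6 ← R6 − (1/11)·R3: [0, 0, 0, 0, 82/11]
R5 ← R5 + (64/87)·R4: [0, 0, 0, 0, 0]
R6 ← R6 + (82/87)·R4: [0, 0, 0, 0, 0]
The echelon form has 4 nonzero rows; the last pivot sits in the augmented column, so rank(T) = 3 but rank([T|b]) = 4.
Since the ranks differ, the system is inconsistent.
It has no solutions.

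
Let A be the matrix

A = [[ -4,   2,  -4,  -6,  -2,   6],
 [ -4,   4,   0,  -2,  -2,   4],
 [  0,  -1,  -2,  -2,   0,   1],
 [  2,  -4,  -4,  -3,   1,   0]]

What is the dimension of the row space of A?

2

Row reduce to echelon form.
R2 ← R2 − R1: [0, 2, 4, 4, 0, -2]
R4 ← R4 + (1/2)·R1: [0, -3, -6, -6, 0, 3]
R3 ← R3 + (1/2)·R2: [0, 0, 0, 0, 0, 0]
R4 ← R4 + (3/2)·R2: [0, 0, 0, 0, 0, 0]
Echelon form has 2 nonzero rows, so rank(A) = 2.
The row space has dimension equal to the rank: 2.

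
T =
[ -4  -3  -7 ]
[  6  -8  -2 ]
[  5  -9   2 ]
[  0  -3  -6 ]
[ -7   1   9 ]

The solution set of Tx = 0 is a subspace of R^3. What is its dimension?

0

Row reduce to echelon form.
R2 ← R2 + (3/2)·R1: [0, -25/2, -25/2]
R3 ← R3 + (5/4)·R1: [0, -51/4, -27/4]
R5 ← R5 − (7/4)·R1: [0, 25/4, 85/4]
R3 ← R3 − (51/50)·R2: [0, 0, 6]
R4 ← R4 − (6/25)·R2: [0, 0, -3]
R5 ← R5 + (1/2)·R2: [0, 0, 15]
R4 ← R4 + (1/2)·R3: [0, 0, 0]
R5 ← R5 − (5/2)·R3: [0, 0, 0]
3 nonzero rows, so rank(T) = 3.
T has 3 columns; by rank–nullity, nullity = 3 − 3 = 0.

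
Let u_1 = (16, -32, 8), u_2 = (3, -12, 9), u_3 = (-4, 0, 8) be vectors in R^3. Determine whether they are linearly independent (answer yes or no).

Form the matrix with these vectors as rows and row reduce.
R2 ← R2 − (3/16)·R1: [0, -6, 15/2]
R3 ← R3 + (1/4)·R1: [0, -8, 10]
R3 ← R3 − (4/3)·R2: [0, 0, 0]
2 nonzero rows, so the 3 vectors span a space of dimension 2.
Since 2 < 3, the vectors are linearly dependent.

no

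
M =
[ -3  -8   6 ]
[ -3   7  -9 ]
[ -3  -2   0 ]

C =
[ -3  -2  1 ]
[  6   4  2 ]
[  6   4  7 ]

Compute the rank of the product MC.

2

First compute MC:
[[ -3,  -2,  23],
 [ -3,  -2, -52],
 [ -3,  -2,  -7]]
Now row reduce the product.
R2 ← R2 − R1: [0, 0, -75]
R3 ← R3 − R1: [0, 0, -30]
R3 ← R3 − (2/5)·R2: [0, 0, 0]
2 nonzero rows, so rank(MC) = 2.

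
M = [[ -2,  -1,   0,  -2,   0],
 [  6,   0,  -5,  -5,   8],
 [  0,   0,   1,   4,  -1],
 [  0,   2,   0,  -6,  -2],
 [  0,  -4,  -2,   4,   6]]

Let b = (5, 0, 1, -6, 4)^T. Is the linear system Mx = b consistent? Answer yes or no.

no

Row reduce the augmented matrix [M | b].
R2 ← R2 + (3)·R1: [0, -3, -5, -11, 8, 15]
R4 ← R4 + (2/3)·R2: [0, 0, -10/3, -40/3, 10/3, 4]
R5 ← R5 − (4/3)·R2: [0, 0, 14/3, 56/3, -14/3, -16]
R4 ← R4 + (10/3)·R3: [0, 0, 0, 0, 0, 22/3]
R5 ← R5 − (14/3)·R3: [0, 0, 0, 0, 0, -62/3]
R5 ← R5 + (31/11)·R4: [0, 0, 0, 0, 0, 0]
The echelon form has 4 nonzero rows; the last pivot sits in the augmented column, so rank(M) = 3 but rank([M|b]) = 4.
Since the ranks differ, the system is inconsistent.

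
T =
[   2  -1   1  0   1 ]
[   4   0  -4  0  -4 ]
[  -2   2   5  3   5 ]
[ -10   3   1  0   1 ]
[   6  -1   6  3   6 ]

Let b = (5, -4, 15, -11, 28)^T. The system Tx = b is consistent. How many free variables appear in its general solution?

Row reduce the augmented matrix [T | b].
R2 ← R2 − (2)·R1: [0, 2, -6, 0, -6, -14]
R3 ← R3 + R1: [0, 1, 6, 3, 6, 20]
R4 ← R4 + (5)·R1: [0, -2, 6, 0, 6, 14]
R5 ← R5 − (3)·R1: [0, 2, 3, 3, 3, 13]
R3 ← R3 − (1/2)·R2: [0, 0, 9, 3, 9, 27]
R4 ← R4 + R2: [0, 0, 0, 0, 0, 0]
R5 ← R5 − R2: [0, 0, 9, 3, 9, 27]
R5 ← R5 − R3: [0, 0, 0, 0, 0, 0]
The echelon form has 3 nonzero rows, and every pivot lies in the first 5 columns, so rank(T) = rank([T|b]) = 3.
The system is consistent.
Free variables = (unknowns) − (rank) = 5 − 3 = 2.

2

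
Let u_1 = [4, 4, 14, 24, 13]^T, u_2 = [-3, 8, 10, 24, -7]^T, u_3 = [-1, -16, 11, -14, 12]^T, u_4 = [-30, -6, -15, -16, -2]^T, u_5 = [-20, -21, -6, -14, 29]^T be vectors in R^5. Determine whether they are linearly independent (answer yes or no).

Form the matrix with these vectors as rows and row reduce.
R2 ← R2 + (3/4)·R1: [0, 11, 41/2, 42, 11/4]
R3 ← R3 + (1/4)·R1: [0, -15, 29/2, -8, 61/4]
R4 ← R4 + (15/2)·R1: [0, 24, 90, 164, 191/2]
R5 ← R5 + (5)·R1: [0, -1, 64, 106, 94]
R3 ← R3 + (15/11)·R2: [0, 0, 467/11, 542/11, 19]
R4 ← R4 − (24/11)·R2: [0, 0, 498/11, 796/11, 179/2]
R5 ← R5 + (1/11)·R2: [0, 0, 1449/22, 1208/11, 377/4]
R4 ← R4 − (498/467)·R3: [0, 0, 0, 9256/467, 64669/934]
R5 ← R5 − (1449/934)·R3: [0, 0, 0, 15587/467, 120997/1868]
R5 ← R5 − (1199/712)·R4: [0, 0, 0, 0, -73797/1424]
5 nonzero rows, so the 5 vectors span a space of dimension 5.
Since 5 = 5, the vectors are linearly independent.

yes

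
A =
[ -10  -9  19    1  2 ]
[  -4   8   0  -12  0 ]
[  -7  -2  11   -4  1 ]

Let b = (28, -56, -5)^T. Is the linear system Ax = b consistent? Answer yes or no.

yes

Row reduce the augmented matrix [A | b].
R2 ← R2 − (2/5)·R1: [0, 58/5, -38/5, -62/5, -4/5, -336/5]
R3 ← R3 − (7/10)·R1: [0, 43/10, -23/10, -47/10, -2/5, -123/5]
R3 ← R3 − (43/116)·R2: [0, 0, 15/29, -3/29, -3/29, 9/29]
The echelon form has 3 nonzero rows, and every pivot lies in the first 5 columns, so rank(A) = rank([A|b]) = 3.
The system is consistent.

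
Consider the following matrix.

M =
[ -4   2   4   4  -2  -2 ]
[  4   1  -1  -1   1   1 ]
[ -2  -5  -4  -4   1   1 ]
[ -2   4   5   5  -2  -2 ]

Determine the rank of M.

2

Row reduce to echelon form.
R2 ← R2 + R1: [0, 3, 3, 3, -1, -1]
R3 ← R3 − (1/2)·R1: [0, -6, -6, -6, 2, 2]
R4 ← R4 − (1/2)·R1: [0, 3, 3, 3, -1, -1]
R3 ← R3 + (2)·R2: [0, 0, 0, 0, 0, 0]
R4 ← R4 − R2: [0, 0, 0, 0, 0, 0]
Echelon form has 2 nonzero rows, so rank(M) = 2.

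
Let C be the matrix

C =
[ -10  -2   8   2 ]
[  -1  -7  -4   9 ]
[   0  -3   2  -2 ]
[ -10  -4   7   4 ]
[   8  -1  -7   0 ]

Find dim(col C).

3

Row reduce to echelon form.
R2 ← R2 − (1/10)·R1: [0, -34/5, -24/5, 44/5]
R4 ← R4 − R1: [0, -2, -1, 2]
R5 ← R5 + (4/5)·R1: [0, -13/5, -3/5, 8/5]
R3 ← R3 − (15/34)·R2: [0, 0, 70/17, -100/17]
R4 ← R4 − (5/17)·R2: [0, 0, 7/17, -10/17]
R5 ← R5 − (13/34)·R2: [0, 0, 21/17, -30/17]
R4 ← R4 − (1/10)·R3: [0, 0, 0, 0]
R5 ← R5 − (3/10)·R3: [0, 0, 0, 0]
Echelon form has 3 nonzero rows, so rank(C) = 3.
The column space has dimension equal to the rank: 3.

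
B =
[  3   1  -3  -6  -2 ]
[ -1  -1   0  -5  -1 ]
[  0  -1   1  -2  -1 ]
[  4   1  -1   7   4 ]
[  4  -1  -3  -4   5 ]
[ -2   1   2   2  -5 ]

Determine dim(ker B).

Row reduce to echelon form.
R2 ← R2 + (1/3)·R1: [0, -2/3, -1, -7, -5/3]
R4 ← R4 − (4/3)·R1: [0, -1/3, 3, 15, 20/3]
R5 ← R5 − (4/3)·R1: [0, -7/3, 1, 4, 23/3]
R6 ← R6 + (2/3)·R1: [0, 5/3, 0, -2, -19/3]
R3 ← R3 − (3/2)·R2: [0, 0, 5/2, 17/2, 3/2]
R4 ← R4 − (1/2)·R2: [0, 0, 7/2, 37/2, 15/2]
R5 ← R5 − (7/2)·R2: [0, 0, 9/2, 57/2, 27/2]
R6 ← R6 + (5/2)·R2: [0, 0, -5/2, -39/2, -21/2]
R4 ← R4 − (7/5)·R3: [0, 0, 0, 33/5, 27/5]
R5 ← R5 − (9/5)·R3: [0, 0, 0, 66/5, 54/5]
R6 ← R6 + R3: [0, 0, 0, -11, -9]
R5 ← R5 − (2)·R4: [0, 0, 0, 0, 0]
R6 ← R6 + (5/3)·R4: [0, 0, 0, 0, 0]
4 nonzero rows, so rank(B) = 4.
B has 5 columns; by rank–nullity, nullity = 5 − 4 = 1.

1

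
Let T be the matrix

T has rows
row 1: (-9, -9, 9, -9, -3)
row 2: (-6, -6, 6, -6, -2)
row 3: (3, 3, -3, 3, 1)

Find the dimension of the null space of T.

4

Row reduce to echelon form.
R2 ← R2 − (2/3)·R1: [0, 0, 0, 0, 0]
R3 ← R3 + (1/3)·R1: [0, 0, 0, 0, 0]
1 nonzero row, so rank(T) = 1.
T has 5 columns; by rank–nullity, nullity = 5 − 1 = 4.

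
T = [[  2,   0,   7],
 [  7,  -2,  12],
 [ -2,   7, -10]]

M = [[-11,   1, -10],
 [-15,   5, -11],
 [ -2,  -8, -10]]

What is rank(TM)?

First compute TM:
[[-36, -54, -90],
 [-71, -99, -168],
 [-63, 113,  43]]
Now row reduce the product.
R2 ← R2 − (71/36)·R1: [0, 15/2, 19/2]
R3 ← R3 − (7/4)·R1: [0, 415/2, 401/2]
R3 ← R3 − (83/3)·R2: [0, 0, -187/3]
3 nonzero rows, so rank(TM) = 3.

3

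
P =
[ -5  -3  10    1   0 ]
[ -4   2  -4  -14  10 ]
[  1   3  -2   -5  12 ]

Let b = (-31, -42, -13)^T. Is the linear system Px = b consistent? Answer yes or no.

Row reduce the augmented matrix [P | b].
R2 ← R2 − (4/5)·R1: [0, 22/5, -12, -74/5, 10, -86/5]
R3 ← R3 + (1/5)·R1: [0, 12/5, 0, -24/5, 12, -96/5]
R3 ← R3 − (6/11)·R2: [0, 0, 72/11, 36/11, 72/11, -108/11]
The echelon form has 3 nonzero rows, and every pivot lies in the first 5 columns, so rank(P) = rank([P|b]) = 3.
The system is consistent.

yes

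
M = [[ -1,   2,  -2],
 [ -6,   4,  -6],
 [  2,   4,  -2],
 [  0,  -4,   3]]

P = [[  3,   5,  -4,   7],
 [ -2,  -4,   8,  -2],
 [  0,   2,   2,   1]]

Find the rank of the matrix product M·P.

First compute MP:
[[ -7, -17,  16, -13],
 [-26, -58,  44, -56],
 [ -2, -10,  20,   4],
 [  8,  22, -26,  11]]
Now row reduce the product.
R2 ← R2 − (26/7)·R1: [0, 36/7, -108/7, -54/7]
R3 ← R3 − (2/7)·R1: [0, -36/7, 108/7, 54/7]
R4 ← R4 + (8/7)·R1: [0, 18/7, -54/7, -27/7]
R3 ← R3 + R2: [0, 0, 0, 0]
R4 ← R4 − (1/2)·R2: [0, 0, 0, 0]
2 nonzero rows, so rank(MP) = 2.

2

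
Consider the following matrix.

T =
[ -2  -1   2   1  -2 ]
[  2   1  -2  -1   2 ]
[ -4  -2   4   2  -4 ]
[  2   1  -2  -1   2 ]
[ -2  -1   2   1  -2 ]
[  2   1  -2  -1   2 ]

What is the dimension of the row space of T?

Row reduce to echelon form.
R2 ← R2 + R1: [0, 0, 0, 0, 0]
R3 ← R3 − (2)·R1: [0, 0, 0, 0, 0]
R4 ← R4 + R1: [0, 0, 0, 0, 0]
R5 ← R5 − R1: [0, 0, 0, 0, 0]
R6 ← R6 + R1: [0, 0, 0, 0, 0]
Echelon form has 1 nonzero row, so rank(T) = 1.
The row space has dimension equal to the rank: 1.

1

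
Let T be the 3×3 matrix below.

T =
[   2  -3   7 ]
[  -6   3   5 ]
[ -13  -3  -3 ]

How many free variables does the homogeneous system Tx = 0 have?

Row reduce to echelon form.
R2 ← R2 + (3)·R1: [0, -6, 26]
R3 ← R3 + (13/2)·R1: [0, -45/2, 85/2]
R3 ← R3 − (15/4)·R2: [0, 0, -55]
3 nonzero rows, so rank(T) = 3.
T has 3 columns; by rank–nullity, nullity = 3 − 3 = 0.

0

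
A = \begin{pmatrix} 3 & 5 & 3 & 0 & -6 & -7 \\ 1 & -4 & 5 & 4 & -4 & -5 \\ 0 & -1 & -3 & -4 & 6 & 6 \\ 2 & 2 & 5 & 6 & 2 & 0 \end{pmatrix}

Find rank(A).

Row reduce to echelon form.
R2 ← R2 − (1/3)·R1: [0, -17/3, 4, 4, -2, -8/3]
R4 ← R4 − (2/3)·R1: [0, -4/3, 3, 6, 6, 14/3]
R3 ← R3 − (3/17)·R2: [0, 0, -63/17, -80/17, 108/17, 110/17]
R4 ← R4 − (4/17)·R2: [0, 0, 35/17, 86/17, 110/17, 90/17]
R4 ← R4 + (5/9)·R3: [0, 0, 0, 22/9, 10, 80/9]
Echelon form has 4 nonzero rows, so rank(A) = 4.

4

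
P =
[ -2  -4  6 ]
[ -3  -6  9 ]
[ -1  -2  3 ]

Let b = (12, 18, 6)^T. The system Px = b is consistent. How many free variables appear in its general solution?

2

Row reduce the augmented matrix [P | b].
R2 ← R2 − (3/2)·R1: [0, 0, 0, 0]
R3 ← R3 − (1/2)·R1: [0, 0, 0, 0]
The echelon form has 1 nonzero rows, and every pivot lies in the first 3 columns, so rank(P) = rank([P|b]) = 1.
The system is consistent.
Free variables = (unknowns) − (rank) = 3 − 1 = 2.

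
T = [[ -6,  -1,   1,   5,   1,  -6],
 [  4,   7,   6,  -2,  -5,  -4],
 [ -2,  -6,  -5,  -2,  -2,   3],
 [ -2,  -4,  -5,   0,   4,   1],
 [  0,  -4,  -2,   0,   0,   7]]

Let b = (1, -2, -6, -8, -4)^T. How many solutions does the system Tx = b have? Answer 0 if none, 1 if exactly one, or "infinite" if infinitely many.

Row reduce the augmented matrix [T | b].
R2 ← R2 + (2/3)·R1: [0, 19/3, 20/3, 4/3, -13/3, -8, -4/3]
R3 ← R3 − (1/3)·R1: [0, -17/3, -16/3, -11/3, -7/3, 5, -19/3]
R4 ← R4 − (1/3)·R1: [0, -11/3, -16/3, -5/3, 11/3, 3, -25/3]
R3 ← R3 + (17/19)·R2: [0, 0, 12/19, -47/19, -118/19, -41/19, -143/19]
R4 ← R4 + (11/19)·R2: [0, 0, -28/19, -17/19, 22/19, -31/19, -173/19]
R5 ← R5 + (12/19)·R2: [0, 0, 42/19, 16/19, -52/19, 37/19, -92/19]
R4 ← R4 + (7/3)·R3: [0, 0, 0, -20/3, -40/3, -20/3, -80/3]
R5 ← R5 − (7/2)·R3: [0, 0, 0, 19/2, 19, 19/2, 43/2]
R5 ← R5 + (57/40)·R4: [0, 0, 0, 0, 0, 0, -33/2]
The echelon form has 5 nonzero rows; the last pivot sits in the augmented column, so rank(T) = 4 but rank([T|b]) = 5.
Since the ranks differ, the system is inconsistent.
It has no solutions.

0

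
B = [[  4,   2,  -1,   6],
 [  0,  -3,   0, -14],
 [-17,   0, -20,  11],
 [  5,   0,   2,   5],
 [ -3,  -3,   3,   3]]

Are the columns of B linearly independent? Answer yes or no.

yes

Row reduce B to echelon form.
R3 ← R3 + (17/4)·R1: [0, 17/2, -97/4, 73/2]
R4 ← R4 − (5/4)·R1: [0, -5/2, 13/4, -5/2]
R5 ← R5 + (3/4)·R1: [0, -3/2, 9/4, 15/2]
R3 ← R3 + (17/6)·R2: [0, 0, -97/4, -19/6]
R4 ← R4 − (5/6)·R2: [0, 0, 13/4, 55/6]
R5 ← R5 − (1/2)·R2: [0, 0, 9/4, 29/2]
R4 ← R4 + (13/97)·R3: [0, 0, 0, 848/97]
R5 ← R5 + (9/97)·R3: [0, 0, 0, 1378/97]
R5 ← R5 − (13/8)·R4: [0, 0, 0, 0]
4 pivots among 4 columns.
Every column is a pivot column, so the columns are linearly independent.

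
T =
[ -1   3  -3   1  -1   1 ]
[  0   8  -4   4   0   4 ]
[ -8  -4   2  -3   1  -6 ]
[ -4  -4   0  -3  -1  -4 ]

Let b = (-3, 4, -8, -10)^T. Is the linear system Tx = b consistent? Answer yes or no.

Row reduce the augmented matrix [T | b].
R3 ← R3 − (8)·R1: [0, -28, 26, -11, 9, -14, 16]
R4 ← R4 − (4)·R1: [0, -16, 12, -7, 3, -8, 2]
R3 ← R3 + (7/2)·R2: [0, 0, 12, 3, 9, 0, 30]
R4 ← R4 + (2)·R2: [0, 0, 4, 1, 3, 0, 10]
R4 ← R4 − (1/3)·R3: [0, 0, 0, 0, 0, 0, 0]
The echelon form has 3 nonzero rows, and every pivot lies in the first 6 columns, so rank(T) = rank([T|b]) = 3.
The system is consistent.

yes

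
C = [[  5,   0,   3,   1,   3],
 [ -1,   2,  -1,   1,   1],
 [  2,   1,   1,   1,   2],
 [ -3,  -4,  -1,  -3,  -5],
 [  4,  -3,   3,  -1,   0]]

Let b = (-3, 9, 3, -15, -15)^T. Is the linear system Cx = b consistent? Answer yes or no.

Row reduce the augmented matrix [C | b].
R2 ← R2 + (1/5)·R1: [0, 2, -2/5, 6/5, 8/5, 42/5]
R3 ← R3 − (2/5)·R1: [0, 1, -1/5, 3/5, 4/5, 21/5]
R4 ← R4 + (3/5)·R1: [0, -4, 4/5, -12/5, -16/5, -84/5]
R5 ← R5 − (4/5)·R1: [0, -3, 3/5, -9/5, -12/5, -63/5]
R3 ← R3 − (1/2)·R2: [0, 0, 0, 0, 0, 0]
R4 ← R4 + (2)·R2: [0, 0, 0, 0, 0, 0]
R5 ← R5 + (3/2)·R2: [0, 0, 0, 0, 0, 0]
The echelon form has 2 nonzero rows, and every pivot lies in the first 5 columns, so rank(C) = rank([C|b]) = 2.
The system is consistent.

yes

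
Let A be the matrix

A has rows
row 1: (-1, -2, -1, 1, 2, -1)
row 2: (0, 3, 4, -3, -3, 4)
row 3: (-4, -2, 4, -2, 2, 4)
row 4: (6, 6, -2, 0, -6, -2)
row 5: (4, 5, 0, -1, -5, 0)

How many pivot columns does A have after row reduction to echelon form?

2

Row reduce to echelon form.
R3 ← R3 − (4)·R1: [0, 6, 8, -6, -6, 8]
R4 ← R4 + (6)·R1: [0, -6, -8, 6, 6, -8]
R5 ← R5 + (4)·R1: [0, -3, -4, 3, 3, -4]
R3 ← R3 − (2)·R2: [0, 0, 0, 0, 0, 0]
R4 ← R4 + (2)·R2: [0, 0, 0, 0, 0, 0]
R5 ← R5 + R2: [0, 0, 0, 0, 0, 0]
Echelon form has 2 nonzero rows, so rank(A) = 2.
Each nonzero row contributes one pivot column: 2 pivot columns.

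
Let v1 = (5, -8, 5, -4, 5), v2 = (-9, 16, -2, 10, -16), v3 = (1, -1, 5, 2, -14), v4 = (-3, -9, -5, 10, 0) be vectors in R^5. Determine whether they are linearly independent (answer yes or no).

yes

Form the matrix with these vectors as rows and row reduce.
R2 ← R2 + (9/5)·R1: [0, 8/5, 7, 14/5, -7]
R3 ← R3 − (1/5)·R1: [0, 3/5, 4, 14/5, -15]
R4 ← R4 + (3/5)·R1: [0, -69/5, -2, 38/5, 3]
R3 ← R3 − (3/8)·R2: [0, 0, 11/8, 7/4, -99/8]
R4 ← R4 + (69/8)·R2: [0, 0, 467/8, 127/4, -459/8]
R4 ← R4 − (467/11)·R3: [0, 0, 0, -468/11, 468]
4 nonzero rows, so the 4 vectors span a space of dimension 4.
Since 4 = 4, the vectors are linearly independent.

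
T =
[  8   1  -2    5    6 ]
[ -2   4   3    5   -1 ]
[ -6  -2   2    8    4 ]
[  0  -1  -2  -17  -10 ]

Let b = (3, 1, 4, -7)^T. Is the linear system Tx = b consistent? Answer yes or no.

Row reduce the augmented matrix [T | b].
R2 ← R2 + (1/4)·R1: [0, 17/4, 5/2, 25/4, 1/2, 7/4]
R3 ← R3 + (3/4)·R1: [0, -5/4, 1/2, 47/4, 17/2, 25/4]
R3 ← R3 + (5/17)·R2: [0, 0, 21/17, 231/17, 147/17, 115/17]
R4 ← R4 + (4/17)·R2: [0, 0, -24/17, -264/17, -168/17, -112/17]
R4 ← R4 + (8/7)·R3: [0, 0, 0, 0, 0, 8/7]
The echelon form has 4 nonzero rows; the last pivot sits in the augmented column, so rank(T) = 3 but rank([T|b]) = 4.
Since the ranks differ, the system is inconsistent.

no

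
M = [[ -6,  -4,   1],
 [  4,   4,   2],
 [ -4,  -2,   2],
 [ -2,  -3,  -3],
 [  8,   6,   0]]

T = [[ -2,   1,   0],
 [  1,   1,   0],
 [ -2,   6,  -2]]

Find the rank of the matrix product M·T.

First compute MT:
[[  6,  -4,  -2],
 [ -8,  20,  -4],
 [  2,   6,  -4],
 [  7, -23,   6],
 [-10,  14,   0]]
Now row reduce the product.
R2 ← R2 + (4/3)·R1: [0, 44/3, -20/3]
R3 ← R3 − (1/3)·R1: [0, 22/3, -10/3]
R4 ← R4 − (7/6)·R1: [0, -55/3, 25/3]
R5 ← R5 + (5/3)·R1: [0, 22/3, -10/3]
R3 ← R3 − (1/2)·R2: [0, 0, 0]
R4 ← R4 + (5/4)·R2: [0, 0, 0]
R5 ← R5 − (1/2)·R2: [0, 0, 0]
2 nonzero rows, so rank(MT) = 2.

2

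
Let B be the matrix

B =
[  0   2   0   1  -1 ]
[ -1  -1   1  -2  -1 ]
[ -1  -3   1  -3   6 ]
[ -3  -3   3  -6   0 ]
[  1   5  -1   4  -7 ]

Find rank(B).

3

Row reduce to echelon form.
Swap R1 ↔ R2
R3 ← R3 − R1: [0, -2, 0, -1, 7]
R4 ← R4 − (3)·R1: [0, 0, 0, 0, 3]
R5 ← R5 + R1: [0, 4, 0, 2, -8]
R3 ← R3 + R2: [0, 0, 0, 0, 6]
R5 ← R5 − (2)·R2: [0, 0, 0, 0, -6]
R4 ← R4 − (1/2)·R3: [0, 0, 0, 0, 0]
R5 ← R5 + R3: [0, 0, 0, 0, 0]
Echelon form has 3 nonzero rows, so rank(B) = 3.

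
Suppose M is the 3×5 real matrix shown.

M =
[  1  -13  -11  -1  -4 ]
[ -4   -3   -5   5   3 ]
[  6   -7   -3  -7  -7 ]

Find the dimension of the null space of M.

2

Row reduce to echelon form.
R2 ← R2 + (4)·R1: [0, -55, -49, 1, -13]
R3 ← R3 − (6)·R1: [0, 71, 63, -1, 17]
R3 ← R3 + (71/55)·R2: [0, 0, -14/55, 16/55, 12/55]
3 nonzero rows, so rank(M) = 3.
M has 5 columns; by rank–nullity, nullity = 5 − 3 = 2.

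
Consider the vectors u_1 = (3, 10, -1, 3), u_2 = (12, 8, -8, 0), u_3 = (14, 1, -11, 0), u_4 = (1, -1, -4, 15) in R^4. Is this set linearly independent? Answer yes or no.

Form the matrix with these vectors as rows and row reduce.
R2 ← R2 − (4)·R1: [0, -32, -4, -12]
R3 ← R3 − (14/3)·R1: [0, -137/3, -19/3, -14]
R4 ← R4 − (1/3)·R1: [0, -13/3, -11/3, 14]
R3 ← R3 − (137/96)·R2: [0, 0, -5/8, 25/8]
R4 ← R4 − (13/96)·R2: [0, 0, -25/8, 125/8]
R4 ← R4 − (5)·R3: [0, 0, 0, 0]
3 nonzero rows, so the 4 vectors span a space of dimension 3.
Since 3 < 4, the vectors are linearly dependent.

no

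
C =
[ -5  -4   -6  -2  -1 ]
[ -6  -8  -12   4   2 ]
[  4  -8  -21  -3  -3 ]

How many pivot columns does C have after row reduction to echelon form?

Row reduce to echelon form.
R2 ← R2 − (6/5)·R1: [0, -16/5, -24/5, 32/5, 16/5]
R3 ← R3 + (4/5)·R1: [0, -56/5, -129/5, -23/5, -19/5]
R3 ← R3 − (7/2)·R2: [0, 0, -9, -27, -15]
Echelon form has 3 nonzero rows, so rank(C) = 3.
Each nonzero row contributes one pivot column: 3 pivot columns.

3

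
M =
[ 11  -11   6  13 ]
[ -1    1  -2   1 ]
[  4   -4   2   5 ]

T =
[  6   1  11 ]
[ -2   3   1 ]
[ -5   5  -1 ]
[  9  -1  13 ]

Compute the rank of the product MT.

2

First compute MT:
[[175,  -5, 273],
 [ 11,  -9,   5],
 [ 67,  -3, 103]]
Now row reduce the product.
R2 ← R2 − (11/175)·R1: [0, -304/35, -304/25]
R3 ← R3 − (67/175)·R1: [0, -38/35, -38/25]
R3 ← R3 − (1/8)·R2: [0, 0, 0]
2 nonzero rows, so rank(MT) = 2.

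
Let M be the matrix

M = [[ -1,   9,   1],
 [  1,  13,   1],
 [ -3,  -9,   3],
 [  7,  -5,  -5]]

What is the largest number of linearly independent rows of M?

Row reduce to echelon form.
R2 ← R2 + R1: [0, 22, 2]
R3 ← R3 − (3)·R1: [0, -36, 0]
R4 ← R4 + (7)·R1: [0, 58, 2]
R3 ← R3 + (18/11)·R2: [0, 0, 36/11]
R4 ← R4 − (29/11)·R2: [0, 0, -36/11]
R4 ← R4 + R3: [0, 0, 0]
Echelon form has 3 nonzero rows, so rank(M) = 3.
The rank gives the maximum number of linearly independent rows: 3.

3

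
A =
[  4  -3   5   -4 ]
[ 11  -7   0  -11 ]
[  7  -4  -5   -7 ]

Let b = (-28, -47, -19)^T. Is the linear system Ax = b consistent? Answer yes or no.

Row reduce the augmented matrix [A | b].
R2 ← R2 − (11/4)·R1: [0, 5/4, -55/4, 0, 30]
R3 ← R3 − (7/4)·R1: [0, 5/4, -55/4, 0, 30]
R3 ← R3 − R2: [0, 0, 0, 0, 0]
The echelon form has 2 nonzero rows, and every pivot lies in the first 4 columns, so rank(A) = rank([A|b]) = 2.
The system is consistent.

yes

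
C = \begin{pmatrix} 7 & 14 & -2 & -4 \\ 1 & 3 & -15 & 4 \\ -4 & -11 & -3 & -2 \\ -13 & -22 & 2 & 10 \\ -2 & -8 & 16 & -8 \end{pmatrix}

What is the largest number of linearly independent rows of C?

4

Row reduce to echelon form.
R2 ← R2 − (1/7)·R1: [0, 1, -103/7, 32/7]
R3 ← R3 + (4/7)·R1: [0, -3, -29/7, -30/7]
R4 ← R4 + (13/7)·R1: [0, 4, -12/7, 18/7]
R5 ← R5 + (2/7)·R1: [0, -4, 108/7, -64/7]
R3 ← R3 + (3)·R2: [0, 0, -338/7, 66/7]
R4 ← R4 − (4)·R2: [0, 0, 400/7, -110/7]
R5 ← R5 + (4)·R2: [0, 0, -304/7, 64/7]
R4 ← R4 + (200/169)·R3: [0, 0, 0, -770/169]
R5 ← R5 − (152/169)·R3: [0, 0, 0, 112/169]
R5 ← R5 + (8/55)·R4: [0, 0, 0, 0]
Echelon form has 4 nonzero rows, so rank(C) = 4.
The rank gives the maximum number of linearly independent rows: 4.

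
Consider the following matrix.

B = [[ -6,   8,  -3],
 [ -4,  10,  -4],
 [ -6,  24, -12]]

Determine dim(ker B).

0

Row reduce to echelon form.
R2 ← R2 − (2/3)·R1: [0, 14/3, -2]
R3 ← R3 − R1: [0, 16, -9]
R3 ← R3 − (24/7)·R2: [0, 0, -15/7]
3 nonzero rows, so rank(B) = 3.
B has 3 columns; by rank–nullity, nullity = 3 − 3 = 0.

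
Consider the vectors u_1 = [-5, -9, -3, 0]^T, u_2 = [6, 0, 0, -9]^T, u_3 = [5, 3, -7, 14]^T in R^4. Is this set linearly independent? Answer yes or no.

yes

Form the matrix with these vectors as rows and row reduce.
R2 ← R2 + (6/5)·R1: [0, -54/5, -18/5, -9]
R3 ← R3 + R1: [0, -6, -10, 14]
R3 ← R3 − (5/9)·R2: [0, 0, -8, 19]
3 nonzero rows, so the 3 vectors span a space of dimension 3.
Since 3 = 3, the vectors are linearly independent.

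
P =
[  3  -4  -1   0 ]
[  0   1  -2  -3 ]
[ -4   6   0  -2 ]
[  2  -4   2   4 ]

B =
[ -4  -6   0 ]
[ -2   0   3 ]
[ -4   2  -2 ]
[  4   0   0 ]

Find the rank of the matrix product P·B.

First compute PB:
[[  0, -20, -10],
 [ -6,  -4,   7],
 [ -4,  24,  18],
 [  8,  -8, -16]]
Now row reduce the product.
Swap R1 ↔ R2
R3 ← R3 − (2/3)·R1: [0, 80/3, 40/3]
R4 ← R4 + (4/3)·R1: [0, -40/3, -20/3]
R3 ← R3 + (4/3)·R2: [0, 0, 0]
R4 ← R4 − (2/3)·R2: [0, 0, 0]
2 nonzero rows, so rank(PB) = 2.

2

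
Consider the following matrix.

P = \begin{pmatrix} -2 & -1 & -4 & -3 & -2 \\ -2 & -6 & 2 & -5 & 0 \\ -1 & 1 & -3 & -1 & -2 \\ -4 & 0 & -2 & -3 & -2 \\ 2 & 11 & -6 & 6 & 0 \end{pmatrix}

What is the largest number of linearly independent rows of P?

5

Row reduce to echelon form.
R2 ← R2 − R1: [0, -5, 6, -2, 2]
R3 ← R3 − (1/2)·R1: [0, 3/2, -1, 1/2, -1]
R4 ← R4 − (2)·R1: [0, 2, 6, 3, 2]
R5 ← R5 + R1: [0, 10, -10, 3, -2]
R3 ← R3 + (3/10)·R2: [0, 0, 4/5, -1/10, -2/5]
R4 ← R4 + (2/5)·R2: [0, 0, 42/5, 11/5, 14/5]
R5 ← R5 + (2)·R2: [0, 0, 2, -1, 2]
R4 ← R4 − (21/2)·R3: [0, 0, 0, 13/4, 7]
R5 ← R5 − (5/2)·R3: [0, 0, 0, -3/4, 3]
R5 ← R5 + (3/13)·R4: [0, 0, 0, 0, 60/13]
Echelon form has 5 nonzero rows, so rank(P) = 5.
The rank gives the maximum number of linearly independent rows: 5.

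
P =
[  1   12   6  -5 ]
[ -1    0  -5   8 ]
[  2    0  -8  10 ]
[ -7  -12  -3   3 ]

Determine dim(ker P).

0

Row reduce to echelon form.
R2 ← R2 + R1: [0, 12, 1, 3]
R3 ← R3 − (2)·R1: [0, -24, -20, 20]
R4 ← R4 + (7)·R1: [0, 72, 39, -32]
R3 ← R3 + (2)·R2: [0, 0, -18, 26]
R4 ← R4 − (6)·R2: [0, 0, 33, -50]
R4 ← R4 + (11/6)·R3: [0, 0, 0, -7/3]
4 nonzero rows, so rank(P) = 4.
P has 4 columns; by rank–nullity, nullity = 4 − 4 = 0.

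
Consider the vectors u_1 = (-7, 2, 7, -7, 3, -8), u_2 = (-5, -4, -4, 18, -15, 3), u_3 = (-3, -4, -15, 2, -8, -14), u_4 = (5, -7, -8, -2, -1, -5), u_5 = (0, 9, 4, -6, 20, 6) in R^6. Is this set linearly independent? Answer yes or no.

Form the matrix with these vectors as rows and row reduce.
R2 ← R2 − (5/7)·R1: [0, -38/7, -9, 23, -120/7, 61/7]
R3 ← R3 − (3/7)·R1: [0, -34/7, -18, 5, -65/7, -74/7]
R4 ← R4 + (5/7)·R1: [0, -39/7, -3, -7, 8/7, -75/7]
R3 ← R3 − (17/19)·R2: [0, 0, -189/19, -296/19, 115/19, -349/19]
R4 ← R4 − (39/38)·R2: [0, 0, 237/38, -1163/38, 356/19, -747/38]
R5 ← R5 + (63/38)·R2: [0, 0, -415/38, 1221/38, -160/19, 777/38]
R4 ← R4 + (79/126)·R3: [0, 0, 0, -5087/126, 2839/126, -1964/63]
R5 ← R5 − (415/378)·R3: [0, 0, 0, 18611/378, -5695/378, 7676/189]
R5 ← R5 + (18611/15261)·R4: [0, 0, 0, 0, 63138/5087, 39616/15261]
5 nonzero rows, so the 5 vectors span a space of dimension 5.
Since 5 = 5, the vectors are linearly independent.

yes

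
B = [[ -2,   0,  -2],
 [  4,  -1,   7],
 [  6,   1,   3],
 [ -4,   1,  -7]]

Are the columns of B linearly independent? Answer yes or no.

no

Row reduce B to echelon form.
R2 ← R2 + (2)·R1: [0, -1, 3]
R3 ← R3 + (3)·R1: [0, 1, -3]
R4 ← R4 − (2)·R1: [0, 1, -3]
R3 ← R3 + R2: [0, 0, 0]
R4 ← R4 + R2: [0, 0, 0]
2 pivots among 3 columns.
Only 2 < 3 pivot columns, so the columns are linearly dependent.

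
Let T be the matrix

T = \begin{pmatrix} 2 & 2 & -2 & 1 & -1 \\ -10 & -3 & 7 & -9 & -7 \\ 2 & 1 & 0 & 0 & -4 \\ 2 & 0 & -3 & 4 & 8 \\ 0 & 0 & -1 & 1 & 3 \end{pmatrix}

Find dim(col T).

Row reduce to echelon form.
R2 ← R2 + (5)·R1: [0, 7, -3, -4, -12]
R3 ← R3 − R1: [0, -1, 2, -1, -3]
R4 ← R4 − R1: [0, -2, -1, 3, 9]
R3 ← R3 + (1/7)·R2: [0, 0, 11/7, -11/7, -33/7]
R4 ← R4 + (2/7)·R2: [0, 0, -13/7, 13/7, 39/7]
R4 ← R4 + (13/11)·R3: [0, 0, 0, 0, 0]
R5 ← R5 + (7/11)·R3: [0, 0, 0, 0, 0]
Echelon form has 3 nonzero rows, so rank(T) = 3.
The column space has dimension equal to the rank: 3.

3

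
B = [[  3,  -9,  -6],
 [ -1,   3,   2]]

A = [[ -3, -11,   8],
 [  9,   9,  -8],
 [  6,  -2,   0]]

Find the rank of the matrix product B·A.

1

First compute BA:
[[-126, -102,  96],
 [ 42,  34, -32]]
Now row reduce the product.
R2 ← R2 + (1/3)·R1: [0, 0, 0]
1 nonzero row, so rank(BA) = 1.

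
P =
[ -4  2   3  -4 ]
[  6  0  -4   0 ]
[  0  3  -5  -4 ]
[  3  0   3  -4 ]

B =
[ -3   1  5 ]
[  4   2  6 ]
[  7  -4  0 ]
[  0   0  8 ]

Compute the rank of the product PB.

3

First compute PB:
[[ 41, -12, -40],
 [-46,  22,  30],
 [-23,  26, -14],
 [ 12,  -9, -17]]
Now row reduce the product.
R2 ← R2 + (46/41)·R1: [0, 350/41, -610/41]
R3 ← R3 + (23/41)·R1: [0, 790/41, -1494/41]
R4 ← R4 − (12/41)·R1: [0, -225/41, -217/41]
R3 ← R3 − (79/35)·R2: [0, 0, -20/7]
R4 ← R4 + (9/14)·R2: [0, 0, -104/7]
R4 ← R4 − (26/5)·R3: [0, 0, 0]
3 nonzero rows, so rank(PB) = 3.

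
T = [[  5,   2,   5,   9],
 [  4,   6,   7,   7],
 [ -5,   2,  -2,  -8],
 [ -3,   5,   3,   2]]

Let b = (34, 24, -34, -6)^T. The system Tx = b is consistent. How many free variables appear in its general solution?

Row reduce the augmented matrix [T | b].
R2 ← R2 − (4/5)·R1: [0, 22/5, 3, -1/5, -16/5]
R3 ← R3 + R1: [0, 4, 3, 1, 0]
R4 ← R4 + (3/5)·R1: [0, 31/5, 6, 37/5, 72/5]
R3 ← R3 − (10/11)·R2: [0, 0, 3/11, 13/11, 32/11]
R4 ← R4 − (31/22)·R2: [0, 0, 39/22, 169/22, 208/11]
R4 ← R4 − (13/2)·R3: [0, 0, 0, 0, 0]
The echelon form has 3 nonzero rows, and every pivot lies in the first 4 columns, so rank(T) = rank([T|b]) = 3.
The system is consistent.
Free variables = (unknowns) − (rank) = 4 − 3 = 1.

1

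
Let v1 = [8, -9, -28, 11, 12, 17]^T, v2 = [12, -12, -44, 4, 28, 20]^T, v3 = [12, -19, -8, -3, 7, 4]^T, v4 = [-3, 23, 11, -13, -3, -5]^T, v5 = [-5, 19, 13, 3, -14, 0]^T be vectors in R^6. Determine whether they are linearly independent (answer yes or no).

Form the matrix with these vectors as rows and row reduce.
R2 ← R2 − (3/2)·R1: [0, 3/2, -2, -25/2, 10, -11/2]
R3 ← R3 − (3/2)·R1: [0, -11/2, 34, -39/2, -11, -43/2]
R4 ← R4 + (3/8)·R1: [0, 157/8, 1/2, -71/8, 3/2, 11/8]
R5 ← R5 + (5/8)·R1: [0, 107/8, -9/2, 79/8, -13/2, 85/8]
R3 ← R3 + (11/3)·R2: [0, 0, 80/3, -196/3, 77/3, -125/3]
R4 ← R4 − (157/12)·R2: [0, 0, 80/3, 464/3, -388/3, 220/3]
R5 ← R5 − (107/12)·R2: [0, 0, 40/3, 364/3, -287/3, 179/3]
R4 ← R4 − R3: [0, 0, 0, 220, -155, 115]
R5 ← R5 − (1/2)·R3: [0, 0, 0, 154, -217/2, 161/2]
R5 ← R5 − (7/10)·R4: [0, 0, 0, 0, 0, 0]
4 nonzero rows, so the 5 vectors span a space of dimension 4.
Since 4 < 5, the vectors are linearly dependent.

no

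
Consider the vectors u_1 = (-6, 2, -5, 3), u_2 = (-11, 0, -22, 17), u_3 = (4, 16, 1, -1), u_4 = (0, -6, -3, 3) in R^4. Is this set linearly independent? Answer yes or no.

Form the matrix with these vectors as rows and row reduce.
R2 ← R2 − (11/6)·R1: [0, -11/3, -77/6, 23/2]
R3 ← R3 + (2/3)·R1: [0, 52/3, -7/3, 1]
R3 ← R3 + (52/11)·R2: [0, 0, -63, 609/11]
R4 ← R4 − (18/11)·R2: [0, 0, 18, -174/11]
R4 ← R4 + (2/7)·R3: [0, 0, 0, 0]
3 nonzero rows, so the 4 vectors span a space of dimension 3.
Since 3 < 4, the vectors are linearly dependent.

no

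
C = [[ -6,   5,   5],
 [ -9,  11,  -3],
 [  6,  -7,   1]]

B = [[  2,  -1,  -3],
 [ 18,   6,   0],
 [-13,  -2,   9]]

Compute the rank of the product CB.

First compute CB:
[[ 13,  26,  63],
 [219,  81,   0],
 [-127, -50,  -9]]
Now row reduce the product.
R2 ← R2 − (219/13)·R1: [0, -357, -13797/13]
R3 ← R3 + (127/13)·R1: [0, 204, 7884/13]
R3 ← R3 + (4/7)·R2: [0, 0, 0]
2 nonzero rows, so rank(CB) = 2.

2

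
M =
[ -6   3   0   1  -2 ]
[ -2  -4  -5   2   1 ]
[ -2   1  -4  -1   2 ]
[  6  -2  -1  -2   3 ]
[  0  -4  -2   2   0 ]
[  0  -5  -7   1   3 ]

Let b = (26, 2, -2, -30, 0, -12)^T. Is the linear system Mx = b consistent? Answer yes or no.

Row reduce the augmented matrix [M | b].
R2 ← R2 − (1/3)·R1: [0, -5, -5, 5/3, 5/3, -20/3]
R3 ← R3 − (1/3)·R1: [0, 0, -4, -4/3, 8/3, -32/3]
R4 ← R4 + R1: [0, 1, -1, -1, 1, -4]
R4 ← R4 + (1/5)·R2: [0, 0, -2, -2/3, 4/3, -16/3]
R5 ← R5 − (4/5)·R2: [0, 0, 2, 2/3, -4/3, 16/3]
R6 ← R6 − R2: [0, 0, -2, -2/3, 4/3, -16/3]
R4 ← R4 − (1/2)·R3: [0, 0, 0, 0, 0, 0]
R5 ← R5 + (1/2)·R3: [0, 0, 0, 0, 0, 0]
R6 ← R6 − (1/2)·R3: [0, 0, 0, 0, 0, 0]
The echelon form has 3 nonzero rows, and every pivot lies in the first 5 columns, so rank(M) = rank([M|b]) = 3.
The system is consistent.

yes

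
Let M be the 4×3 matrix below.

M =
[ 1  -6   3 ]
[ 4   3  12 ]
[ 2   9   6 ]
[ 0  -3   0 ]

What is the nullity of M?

Row reduce to echelon form.
R2 ← R2 − (4)·R1: [0, 27, 0]
R3 ← R3 − (2)·R1: [0, 21, 0]
R3 ← R3 − (7/9)·R2: [0, 0, 0]
R4 ← R4 + (1/9)·R2: [0, 0, 0]
2 nonzero rows, so rank(M) = 2.
M has 3 columns; by rank–nullity, nullity = 3 − 2 = 1.

1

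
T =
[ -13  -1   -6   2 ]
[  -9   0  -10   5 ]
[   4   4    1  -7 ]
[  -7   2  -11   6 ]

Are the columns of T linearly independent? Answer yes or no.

yes

Row reduce T to echelon form.
R2 ← R2 − (9/13)·R1: [0, 9/13, -76/13, 47/13]
R3 ← R3 + (4/13)·R1: [0, 48/13, -11/13, -83/13]
R4 ← R4 − (7/13)·R1: [0, 33/13, -101/13, 64/13]
R3 ← R3 − (16/3)·R2: [0, 0, 91/3, -77/3]
R4 ← R4 − (11/3)·R2: [0, 0, 41/3, -25/3]
R4 ← R4 − (41/91)·R3: [0, 0, 0, 42/13]
4 pivots among 4 columns.
Every column is a pivot column, so the columns are linearly independent.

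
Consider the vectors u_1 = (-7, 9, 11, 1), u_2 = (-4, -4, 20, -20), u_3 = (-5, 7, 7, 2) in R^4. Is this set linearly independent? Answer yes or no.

no

Form the matrix with these vectors as rows and row reduce.
R2 ← R2 − (4/7)·R1: [0, -64/7, 96/7, -144/7]
R3 ← R3 − (5/7)·R1: [0, 4/7, -6/7, 9/7]
R3 ← R3 + (1/16)·R2: [0, 0, 0, 0]
2 nonzero rows, so the 3 vectors span a space of dimension 2.
Since 2 < 3, the vectors are linearly dependent.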